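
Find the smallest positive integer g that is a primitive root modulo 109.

6

φ(109) = 109 − 1 = 108 = 2^2 · 3^3.
g is a primitive root iff g^(108/q) ≢ 1 (mod 109) for each prime q ∈ {2, 3}.
g = 2: 2^54 ≡ 108; 2^36 ≡ 1 — hits 1, so not a primitive root.
g = 3: 3^54 ≡ 1 — hits 1, so not a primitive root.
g = 4: 4^54 ≡ 1 — hits 1, so not a primitive root.
g = 5: 5^54 ≡ 1 — hits 1, so not a primitive root.
g = 6: 6^54 ≡ 108; 6^36 ≡ 63 — none is 1, so 6 is a primitive root.
So 6 is the smallest generator of (Z/109Z)^×.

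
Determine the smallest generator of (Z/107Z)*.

2

φ(107) = 107 − 1 = 106 = 2 · 53.
Test candidates g = 2, 3, … against the prime factors q ∈ {2, 53} of φ(107): g is a generator iff g^(106/q) ≢ 1 for every such q.
g = 2: 2^53 ≡ 106; 2^2 ≡ 4 — none is 1, so 2 is a primitive root.
Hence the least primitive root of 107 is 2.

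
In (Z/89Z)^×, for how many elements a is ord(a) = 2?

1

φ(89) = 89 − 1 = 88 = 2^3 · 11.
(Z/89Z)^× is cyclic (|G| = 88); a cyclic group of order m has exactly φ(d) elements of each order d | m, and none otherwise.
2 | 88, and φ(2) = 2 − 1 = 1.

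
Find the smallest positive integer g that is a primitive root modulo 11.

φ(11) = 11 − 1 = 10 = 2 · 5.
g is a primitive root iff g^(10/q) ≢ 1 (mod 11) for each prime q ∈ {2, 5}.
g = 2: 2^5 ≡ 10; 2^2 ≡ 4 — none is 1, so 2 is a primitive root.
Hence the least primitive root of 11 is 2.

2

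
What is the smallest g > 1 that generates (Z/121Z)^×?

2

φ(121) = φ(11^2) = 11·(11−1) = 110 = 2 · 5 · 11.
g is a primitive root iff g^(110/q) ≢ 1 (mod 121) for each prime q ∈ {2, 5, 11}.
g = 2: 2^55 ≡ 120; 2^22 ≡ 81; 2^10 ≡ 56 — none is 1, so 2 is a primitive root.
So 2 is the smallest generator of (Z/121Z)^×.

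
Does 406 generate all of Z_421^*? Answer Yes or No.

φ(421) = 421 − 1 = 420 = 2^2 · 3 · 5 · 7.
It suffices to check that the order of 406 is not a proper divisor of 420: compute 406^(420/q) for q ∈ {2, 3, 5, 7}.
406^210 ≡ 1 (mod 421)  [q = 2: ≡ 1 ✗]
406^140 ≡ 400 (mod 421)  [q = 3: ≢ 1 ✓]
406^84 ≡ 377 (mod 421)  [q = 5: ≢ 1 ✓]
406^60 ≡ 385 (mod 421)  [q = 7: ≢ 1 ✓]
406^210 ≡ 1 shows ord(406) | 210, strictly less than φ(421); not a primitive root.

No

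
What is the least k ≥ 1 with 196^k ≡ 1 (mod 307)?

By Lagrange's theorem, ord_307(196) divides φ(307) = 307 − 1 = 306 = 2 · 3^2 · 17.
Divisors of 306: 1, 2, 3, 6, 9, 17, 18, 34, 51, 102, 153, 306.
Test each divisor d:
196^1 ≡ 196 (mod 307)
196^2 ≡ 41 (mod 307)
196^3 ≡ 54 (mod 307)
196^6 ≡ 153 (mod 307)
196^9 ≡ 280 (mod 307)
196^17 ≡ 93 (mod 307)
196^18 ≡ 115 (mod 307)
196^34 ≡ 53 (mod 307)
196^51 ≡ 17 (mod 307)
196^102 ≡ 289 (mod 307)
196^153 ≡ 1 (mod 307) ✓
Hence ord(196) = 153.

153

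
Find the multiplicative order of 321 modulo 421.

35

ord(321) | φ(421) = 421 − 1 = 420 = 2^2 · 3 · 5 · 7.
Divisors of 420: 1, 2, 3, 4, 5, 6, 7, 10, 12, 14, 15, 20, 21, 28, 30, 35, 42, 60, 70, 84, 105, 140, 210, 420.
Evaluate successive powers at the divisors of 420:
321^1 ≡ 321
321^2 ≡ 317
321^3 ≡ 296
321^4 ≡ 291
321^5 ≡ 370
321^6 ≡ 48
321^7 ≡ 252
321^10 ≡ 75
321^12 ≡ 199
321^14 ≡ 354
321^15 ≡ 385
321^20 ≡ 152
321^21 ≡ 377
321^28 ≡ 279
321^30 ≡ 33
321^35 ≡ 1
Therefore the multiplicative order of 321 modulo 421 is 35.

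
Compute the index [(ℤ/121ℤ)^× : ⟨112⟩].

11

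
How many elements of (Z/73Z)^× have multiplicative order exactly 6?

2

φ(73) = 73 − 1 = 72 = 2^3 · 3^2.
(Z/73Z)^× is cyclic (|G| = 72); a cyclic group of order m has exactly φ(d) elements of each order d | m, and none otherwise.
6 = 2 · 3 divides 72, and φ(6) = 2.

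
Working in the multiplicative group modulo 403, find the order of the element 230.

ord(230) | φ(403) = φ(13·31) = (13−1)·(31−1) = 12·30 = 360 = 2^3 · 3^2 · 5.
Divisors of 360: 1, 2, 3, 4, 5, 6, 8, 9, 10, 12, 15, 18, 20, 24, 30, 36, 40, 45, 60, 72, 90, 120, 180, 360.
Test each divisor d:
230^1 ≡ 230 (mod 403)
230^2 ≡ 107 (mod 403)
230^3 ≡ 27 (mod 403)
230^4 ≡ 165 (mod 403)
230^5 ≡ 68 (mod 403)
230^6 ≡ 326 (mod 403)
230^8 ≡ 224 (mod 403)
230^9 ≡ 339 (mod 403)
230^10 ≡ 191 (mod 403)
230^12 ≡ 287 (mod 403)
230^15 ≡ 92 (mod 403)
230^18 ≡ 66 (mod 403)
230^20 ≡ 211 (mod 403)
230^24 ≡ 157 (mod 403)
230^30 ≡ 1 (mod 403) ✓
So ord_403(230) = 30.

30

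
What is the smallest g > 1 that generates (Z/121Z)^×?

2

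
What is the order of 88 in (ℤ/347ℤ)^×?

346

ord(88) | φ(347) = 347 − 1 = 346 = 2 · 173.
Divisors of 346: 1, 2, 173, 346.
Evaluate successive powers at the divisors of 346:
88^1 ≡ 88 (mod 347)
88^2 ≡ 110 (mod 347)
88^173 ≡ 346 (mod 347)
88^346 ≡ 1 (mod 347) ✓
The smallest such exponent is 346, so the order of 88 is 346.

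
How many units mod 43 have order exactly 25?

φ(43) = 43 − 1 = 42 = 2 · 3 · 7.
In a cyclic group of order 42, there are φ(d) elements of order d for each divisor d of 42, and zero for non-divisors.
Since 25 ∤ 42, the count is 0.

0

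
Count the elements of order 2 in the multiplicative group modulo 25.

φ(25) = φ(5^2) = 5·(5−1) = 20 = 2^2 · 5.
In a cyclic group of order 20, there are φ(d) elements of order d for each divisor d of 20, and zero for non-divisors.
2 | 20, and φ(2) = 2 − 1 = 1.

1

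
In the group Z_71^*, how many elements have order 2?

1

φ(71) = 71 − 1 = 70 = 2 · 5 · 7.
In a cyclic group of order 70, there are φ(d) elements of order d for each divisor d of 70, and zero for non-divisors.
2 | 70, and φ(2) = 2 − 1 = 1.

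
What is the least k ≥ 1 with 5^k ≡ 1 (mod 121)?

Since 5 ∈ (Z/121Z)^×, its order divides φ(121) = φ(11^2) = 11·(11−1) = 110 = 2 · 5 · 11.
Divisors of 110: 1, 2, 5, 10, 11, 22, 55, 110.
Compute 5^d (mod 121) for the divisors d until we hit 1:
5^1 ≡ 5 (mod 121)
5^2 ≡ 25 (mod 121)
5^5 ≡ 100 (mod 121)
5^10 ≡ 78 (mod 121)
5^11 ≡ 27 (mod 121)
5^22 ≡ 3 (mod 121)
5^55 ≡ 1 (mod 121) ✓
So ord_121(5) = 55.

55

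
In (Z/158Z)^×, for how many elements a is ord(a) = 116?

0

φ(158) = φ(2)·φ(79) = 1·78 = 78 = 2 · 3 · 13.
Since (Z/158Z)^× is cyclic of order 78, the number of elements of order d is φ(d) when d | 78 and 0 otherwise.
Here 78 is not a multiple of 116, so there are no elements of order 116.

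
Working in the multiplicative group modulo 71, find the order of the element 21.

70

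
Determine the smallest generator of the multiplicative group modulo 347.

2

φ(347) = 347 − 1 = 346 = 2 · 173.
g is a primitive root iff g^(346/q) ≢ 1 (mod 347) for each prime q ∈ {2, 173}.
g = 2: 2^173 ≡ 346; 2^2 ≡ 4 — none is 1, so 2 is a primitive root.
Hence the least primitive root of 347 is 2.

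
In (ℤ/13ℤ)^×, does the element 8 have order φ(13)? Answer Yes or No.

φ(13) = 13 − 1 = 12 = 2^2 · 3.
An element g generates (Z/13Z)^× iff g^(12/q) ≢ 1 (mod 13) for each prime q ∈ {2, 3}.
8^6 ≡ 12 (mod 13)  [q = 2: ≢ 1 ✓]
8^4 ≡ 1 (mod 13)  [q = 3: ≡ 1 ✗]
Since 8^4 ≡ 1, the order of 8 divides 4 < 12, so 8 is not a primitive root.

No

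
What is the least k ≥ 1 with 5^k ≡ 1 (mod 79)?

ord(5) | φ(79) = 79 − 1 = 78 = 2 · 3 · 13.
Divisors of 78: 1, 2, 3, 6, 13, 26, 39, 78.
Compute 5^d (mod 79) for the divisors d until we hit 1:
5^1 ≡ 5
5^2 ≡ 25
5^3 ≡ 46
5^6 ≡ 62
5^13 ≡ 23
5^26 ≡ 55
5^39 ≡ 1
So ord_79(5) = 39.

39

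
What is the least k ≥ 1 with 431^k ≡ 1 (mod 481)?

36

Since 431 ∈ (Z/481Z)^×, its order divides φ(481) = φ(13·37) = (13−1)·(37−1) = 12·36 = 432 = 2^4 · 3^3.
Divisors of 432: 1, 2, 3, 4, 6, 8, 9, 12, 16, 18, 24, 27, 36, 48, 54, 72, 108, 144, 216, 432.
Compute 431^d (mod 481) for the divisors d until we hit 1:
431^1 ≡ 431 (mod 481)
431^2 ≡ 95 (mod 481)
431^3 ≡ 60 (mod 481)
431^4 ≡ 367 (mod 481)
431^6 ≡ 233 (mod 481)
431^8 ≡ 9 (mod 481)
431^9 ≡ 31 (mod 481)
431^12 ≡ 417 (mod 481)
431^16 ≡ 81 (mod 481)
431^18 ≡ 480 (mod 481)
431^24 ≡ 248 (mod 481)
431^27 ≡ 450 (mod 481)
431^36 ≡ 1 (mod 481) ✓
Hence ord(431) = 36.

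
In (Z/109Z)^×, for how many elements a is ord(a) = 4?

2

φ(109) = 109 − 1 = 108 = 2^2 · 3^3.
Since (Z/109Z)^× is cyclic of order 108, the number of elements of order d is φ(d) when d | 108 and 0 otherwise.
4 = 2^2 divides 108, and φ(4) = 2.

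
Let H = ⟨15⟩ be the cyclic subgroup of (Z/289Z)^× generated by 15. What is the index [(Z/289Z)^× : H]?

2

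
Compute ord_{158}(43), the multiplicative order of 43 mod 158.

78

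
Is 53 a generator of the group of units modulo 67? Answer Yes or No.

No

φ(67) = 67 − 1 = 66 = 2 · 3 · 11.
An element g generates (Z/67Z)^× iff g^(66/q) ≢ 1 (mod 67) for each prime q ∈ {2, 3, 11}.
53^33 ≡ 66 (mod 67)  [q = 2: ≢ 1 ✓]
53^22 ≡ 1 (mod 67)  [q = 3: ≡ 1 ✗]
53^6 ≡ 9 (mod 67)  [q = 11: ≢ 1 ✓]
53^22 ≡ 1 shows ord(53) | 22, strictly less than φ(67); not a primitive root.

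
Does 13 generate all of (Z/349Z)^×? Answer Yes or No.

Yes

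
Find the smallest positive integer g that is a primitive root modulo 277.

5

φ(277) = 277 − 1 = 276 = 2^2 · 3 · 23.
g is a primitive root iff g^(276/q) ≢ 1 (mod 277) for each prime q ∈ {2, 3, 23}.
g = 2: 2^138 ≡ 276; 2^92 ≡ 1 — hits 1, so not a primitive root.
g = 3: 3^138 ≡ 1 — hits 1, so not a primitive root.
g = 4: 4^138 ≡ 1 — hits 1, so not a primitive root.
g = 5: 5^138 ≡ 276; 5^92 ≡ 116; 5^12 ≡ 27 — none is 1, so 5 is a primitive root.
So 5 is the smallest generator of (Z/277Z)^×.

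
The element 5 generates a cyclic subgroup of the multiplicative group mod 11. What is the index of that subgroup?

2

By Lagrange's theorem, ord_11(5) divides φ(11) = 11 − 1 = 10 = 2 · 5.
Divisors of 10: 1, 2, 5, 10.
Compute 5^d (mod 11) for the divisors d until we hit 1:
5^1 ≡ 5
5^2 ≡ 3
5^5 ≡ 1
Thus |⟨5⟩| = ord(5) = 5.
Index = |(Z/11Z)^×| / |⟨5⟩| = 10 / 5 = 2.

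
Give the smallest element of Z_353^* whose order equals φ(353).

3

φ(353) = 353 − 1 = 352 = 2^5 · 11.
Test candidates g = 2, 3, … against the prime factors q ∈ {2, 11} of φ(353): g is a generator iff g^(352/q) ≢ 1 for every such q.
g = 2: 2^176 ≡ 1 — hits 1, so not a primitive root.
g = 3: 3^176 ≡ 352; 3^32 ≡ 140 — none is 1, so 3 is a primitive root.
The smallest primitive root modulo 353 is 3.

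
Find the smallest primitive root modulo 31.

φ(31) = 31 − 1 = 30 = 2 · 3 · 5.
g is a primitive root iff g^(30/q) ≢ 1 (mod 31) for each prime q ∈ {2, 3, 5}.
g = 2: 2^15 ≡ 1 — hits 1, so not a primitive root.
g = 3: 3^15 ≡ 30; 3^10 ≡ 25; 3^6 ≡ 16 — none is 1, so 3 is a primitive root.
Hence the least primitive root of 31 is 3.

3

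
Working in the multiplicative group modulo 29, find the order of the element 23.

7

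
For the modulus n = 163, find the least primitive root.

2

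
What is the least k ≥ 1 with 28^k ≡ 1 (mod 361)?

9

The order of 28 must divide φ(361) = φ(19^2) = 19·(19−1) = 342 = 2 · 3^2 · 19.
Divisors of 342: 1, 2, 3, 6, 9, 18, 19, 38, 57, 114, 171, 342.
Check 28^d mod 361 for each divisor in increasing order:
28^1 ≡ 28 (mod 361)
28^2 ≡ 62 (mod 361)
28^3 ≡ 292 (mod 361)
28^6 ≡ 68 (mod 361)
28^9 ≡ 1 (mod 361) ✓
Hence ord(28) = 9.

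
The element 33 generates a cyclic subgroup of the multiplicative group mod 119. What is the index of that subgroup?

16

The order of 33 must divide φ(119) = φ(7·17) = (7−1)·(17−1) = 6·16 = 96 = 2^5 · 3.
Divisors of 96: 1, 2, 3, 4, 6, 8, 12, 16, 24, 32, 48, 96.
Test each divisor d:
33^1 ≡ 33
33^2 ≡ 18
33^3 ≡ 118
33^4 ≡ 86
33^6 ≡ 1
Thus |⟨33⟩| = ord(33) = 6.
The index is φ(119) / ord(33) = 96 / 6 = 16.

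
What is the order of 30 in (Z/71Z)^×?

ord(30) | φ(71) = 71 − 1 = 70 = 2 · 5 · 7.
Divisors of 70: 1, 2, 5, 7, 10, 14, 35, 70.
Test each divisor d:
30^1 ≡ 30
30^2 ≡ 48
30^5 ≡ 37
30^7 ≡ 1
So ord_71(30) = 7.

7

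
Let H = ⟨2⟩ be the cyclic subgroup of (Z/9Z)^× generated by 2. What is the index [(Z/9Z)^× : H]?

1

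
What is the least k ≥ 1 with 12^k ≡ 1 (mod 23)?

11

By Lagrange's theorem, ord_23(12) divides φ(23) = 23 − 1 = 22 = 2 · 11.
Divisors of 22: 1, 2, 11, 22.
Test each divisor d:
12^1 ≡ 12 (mod 23)
12^2 ≡ 6 (mod 23)
12^11 ≡ 1 (mod 23) ✓
The smallest such exponent is 11, so the order of 12 is 11.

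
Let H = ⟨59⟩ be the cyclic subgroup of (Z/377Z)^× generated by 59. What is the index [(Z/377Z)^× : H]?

28

The order of 59 must divide φ(377) = φ(13·29) = (13−1)·(29−1) = 12·28 = 336 = 2^4 · 3 · 7.
Divisors of 336: 1, 2, 3, 4, 6, 7, 8, 12, 14, 16, 21, 24, 28, 42, 48, 56, 84, 112, 168, 336.
Compute 59^d (mod 377) for the divisors d until we hit 1:
59^1 ≡ 59 (mod 377)
59^2 ≡ 88 (mod 377)
59^3 ≡ 291 (mod 377)
59^4 ≡ 204 (mod 377)
59^6 ≡ 233 (mod 377)
59^7 ≡ 175 (mod 377)
59^8 ≡ 146 (mod 377)
59^12 ≡ 1 (mod 377) ✓
So ord_377(59) = 12, hence |⟨59⟩| = 12.
The index is φ(377) / ord(59) = 336 / 12 = 28.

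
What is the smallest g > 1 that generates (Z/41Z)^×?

6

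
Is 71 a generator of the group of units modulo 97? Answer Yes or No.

φ(97) = 97 − 1 = 96 = 2^5 · 3.
An element g generates (Z/97Z)^× iff g^(96/q) ≢ 1 (mod 97) for each prime q ∈ {2, 3}.
71^48 ≡ 96 (mod 97)  [q = 2: ≢ 1 ✓]
71^32 ≡ 61 (mod 97)  [q = 3: ≢ 1 ✓]
All checks pass, so 71 has order 96 and is a primitive root modulo 97.

Yes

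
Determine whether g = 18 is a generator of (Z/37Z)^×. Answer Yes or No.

φ(37) = 37 − 1 = 36 = 2^2 · 3^2.
18 is a primitive root mod 37 iff 18^(φ(37)/q) ≢ 1 for every prime q | φ(37), i.e. q ∈ {2, 3}.
18^18 ≡ 36 (mod 37)  [q = 2: ≢ 1 ✓]
18^12 ≡ 10 (mod 37)  [q = 3: ≢ 1 ✓]
None equal 1, so ord_37(18) = 36: 18 is a primitive root.

Yes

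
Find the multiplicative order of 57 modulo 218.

The order of 57 must divide φ(218) = φ(2)·φ(109) = 1·108 = 108 = 2^2 · 3^3.
Divisors of 108: 1, 2, 3, 4, 6, 9, 12, 18, 27, 36, 54, 108.
Compute 57^d (mod 218) for the divisors d until we hit 1:
57^1 ≡ 57
57^2 ≡ 197
57^3 ≡ 111
57^4 ≡ 5
57^6 ≡ 113
57^9 ≡ 117
57^12 ≡ 125
57^18 ≡ 173
57^27 ≡ 185
57^36 ≡ 63
57^54 ≡ 217
57^108 ≡ 1
So ord_218(57) = 108.

108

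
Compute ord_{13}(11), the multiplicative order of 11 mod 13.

ord(11) | φ(13) = 13 − 1 = 12 = 2^2 · 3.
Divisors of 12: 1, 2, 3, 4, 6, 12.
Test each divisor d:
11^1 ≡ 11 (mod 13)
11^2 ≡ 4 (mod 13)
11^3 ≡ 5 (mod 13)
11^4 ≡ 3 (mod 13)
11^6 ≡ 12 (mod 13)
11^12 ≡ 1 (mod 13) ✓
The smallest such exponent is 12, so the order of 11 is 12.

12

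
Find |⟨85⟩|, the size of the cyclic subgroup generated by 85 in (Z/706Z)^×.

352

Since 85 ∈ (Z/706Z)^×, its order divides φ(706) = φ(2)·φ(353) = 1·352 = 352 = 2^5 · 11.
Divisors of 352: 1, 2, 4, 8, 11, 16, 22, 32, 44, 88, 176, 352.
Test each divisor d:
85^1 ≡ 85
85^2 ≡ 165
85^4 ≡ 397
85^8 ≡ 171
85^11 ≡ 699
85^16 ≡ 295
85^22 ≡ 49
85^32 ≡ 187
85^44 ≡ 283
85^88 ≡ 311
85^176 ≡ 705
85^352 ≡ 1
Therefore the multiplicative order of 85 modulo 706 is 352.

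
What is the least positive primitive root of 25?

2

φ(25) = φ(5^2) = 5·(5−1) = 20 = 2^2 · 5.
Test candidates g = 2, 3, … against the prime factors q ∈ {2, 5} of φ(25): g is a generator iff g^(20/q) ≢ 1 for every such q.
g = 2: 2^10 ≡ 24; 2^4 ≡ 16 — none is 1, so 2 is a primitive root.
Hence the least primitive root of 25 is 2.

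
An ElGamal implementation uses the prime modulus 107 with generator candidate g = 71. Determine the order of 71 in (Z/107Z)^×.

Since 71 ∈ (Z/107Z)^×, its order divides φ(107) = 107 − 1 = 106 = 2 · 53.
Divisors of 106: 1, 2, 53, 106.
Evaluate successive powers at the divisors of 106:
71^1 ≡ 71 (mod 107)
71^2 ≡ 12 (mod 107)
71^53 ≡ 106 (mod 107)
71^106 ≡ 1 (mod 107) ✓
So ord_107(71) = 106.

106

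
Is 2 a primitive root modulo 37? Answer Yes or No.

Yes

φ(37) = 37 − 1 = 36 = 2^2 · 3^2.
An element g generates (Z/37Z)^× iff g^(36/q) ≢ 1 (mod 37) for each prime q ∈ {2, 3}.
2^18 ≡ 36 (mod 37)  [q = 2: ≢ 1 ✓]
2^12 ≡ 26 (mod 37)  [q = 3: ≢ 1 ✓]
Every test exponent gives a nontrivial residue, hence 2 generates the full group.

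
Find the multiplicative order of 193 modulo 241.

The order of 193 must divide φ(241) = 241 − 1 = 240 = 2^4 · 3 · 5.
Divisors of 240: 1, 2, 3, 4, 5, 6, 8, 10, 12, 15, 16, 20, 24, 30, 40, 48, 60, 80, 120, 240.
Compute 193^d (mod 241) for the divisors d until we hit 1:
193^1 ≡ 193 (mod 241)
193^2 ≡ 135 (mod 241)
193^3 ≡ 27 (mod 241)
193^4 ≡ 150 (mod 241)
193^5 ≡ 30 (mod 241)
193^6 ≡ 6 (mod 241)
193^8 ≡ 87 (mod 241)
193^10 ≡ 177 (mod 241)
193^12 ≡ 36 (mod 241)
193^15 ≡ 8 (mod 241)
193^16 ≡ 98 (mod 241)
193^20 ≡ 240 (mod 241)
193^24 ≡ 91 (mod 241)
193^30 ≡ 64 (mod 241)
193^40 ≡ 1 (mod 241) ✓
The smallest such exponent is 40, so the order of 193 is 40.

40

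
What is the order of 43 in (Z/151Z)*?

75

ord(43) | φ(151) = 151 − 1 = 150 = 2 · 3 · 5^2.
Divisors of 150: 1, 2, 3, 5, 6, 10, 15, 25, 30, 50, 75, 150.
Check 43^d mod 151 for each divisor in increasing order:
43^1 ≡ 43 (mod 151)
43^2 ≡ 37 (mod 151)
43^3 ≡ 81 (mod 151)
43^5 ≡ 128 (mod 151)
43^6 ≡ 68 (mod 151)
43^10 ≡ 76 (mod 151)
43^15 ≡ 64 (mod 151)
43^25 ≡ 32 (mod 151)
43^30 ≡ 19 (mod 151)
43^50 ≡ 118 (mod 151)
43^75 ≡ 1 (mod 151) ✓
The smallest such exponent is 75, so the order of 43 is 75.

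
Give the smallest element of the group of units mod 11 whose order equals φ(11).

2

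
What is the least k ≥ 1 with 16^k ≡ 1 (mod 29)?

7

By Lagrange's theorem, ord_29(16) divides φ(29) = 29 − 1 = 28 = 2^2 · 7.
Divisors of 28: 1, 2, 4, 7, 14, 28.
Test each divisor d:
16^1 ≡ 16 (mod 29)
16^2 ≡ 24 (mod 29)
16^4 ≡ 25 (mod 29)
16^7 ≡ 1 (mod 29) ✓
The smallest such exponent is 7, so the order of 16 is 7.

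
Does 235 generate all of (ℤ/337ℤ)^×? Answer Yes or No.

φ(337) = 337 − 1 = 336 = 2^4 · 3 · 7.
An element g generates (Z/337Z)^× iff g^(336/q) ≢ 1 (mod 337) for each prime q ∈ {2, 3, 7}.
235^168 ≡ 336 (mod 337)  [q = 2: ≢ 1 ✓]
235^112 ≡ 1 (mod 337)  [q = 3: ≡ 1 ✗]
235^48 ≡ 79 (mod 337)  [q = 7: ≢ 1 ✓]
The check at q = 3 fails, so 235 generates a proper subgroup.

No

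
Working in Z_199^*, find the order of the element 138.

22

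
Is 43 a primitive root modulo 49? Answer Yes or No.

φ(49) = φ(7^2) = 7·(7−1) = 42 = 2 · 3 · 7.
Test 43^(42/q) mod 49 for each prime factor q of 42:
43^21 ≡ 1 (mod 49)  [q = 2: ≡ 1 ✗]
43^14 ≡ 1 (mod 49)  [q = 3: ≡ 1 ✗]
43^6 ≡ 8 (mod 49)  [q = 7: ≢ 1 ✓]
43^21 ≡ 1 shows ord(43) | 21, strictly less than φ(49); not a primitive root.

No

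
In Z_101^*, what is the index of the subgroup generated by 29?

By Lagrange's theorem, ord_101(29) divides φ(101) = 101 − 1 = 100 = 2^2 · 5^2.
Divisors of 100: 1, 2, 4, 5, 10, 20, 25, 50, 100.
Compute 29^d (mod 101) for the divisors d until we hit 1:
29^1 ≡ 29
29^2 ≡ 33
29^4 ≡ 79
29^5 ≡ 69
29^10 ≡ 14
29^20 ≡ 95
29^25 ≡ 91
29^50 ≡ 100
29^100 ≡ 1
So ord_101(29) = 100, hence |⟨29⟩| = 100.
[(Z/101Z)^× : ⟨29⟩] = 100/100 = 1.

1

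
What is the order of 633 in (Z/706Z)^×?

88

ord(633) | φ(706) = φ(2)·φ(353) = 1·352 = 352 = 2^5 · 11.
Divisors of 352: 1, 2, 4, 8, 11, 16, 22, 32, 44, 88, 176, 352.
Evaluate successive powers at the divisors of 352:
633^1 ≡ 633
633^2 ≡ 387
633^4 ≡ 97
633^8 ≡ 231
633^11 ≡ 283
633^16 ≡ 411
633^22 ≡ 311
633^32 ≡ 187
633^44 ≡ 705
633^88 ≡ 1
Hence ord(633) = 88.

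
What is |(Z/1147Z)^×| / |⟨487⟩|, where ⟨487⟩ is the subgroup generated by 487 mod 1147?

ord(487) | φ(1147) = φ(31·37) = (31−1)·(37−1) = 30·36 = 1080 = 2^3 · 3^3 · 5.
Divisors of 1080: 1, 2, 3, 4, 5, 6, 8, 9, 10, 12, 15, 18, 20, 24, 27, 30, 36, 40, 45, 54, 60, 72, 90, 108, 120, 135, 180, 216, 270, 360, 540, 1080.
Compute 487^d (mod 1147) for the divisors d until we hit 1:
487^1 ≡ 487 (mod 1147)
487^2 ≡ 887 (mod 1147)
487^3 ≡ 697 (mod 1147)
487^4 ≡ 1074 (mod 1147)
487^5 ≡ 6 (mod 1147)
487^6 ≡ 628 (mod 1147)
487^8 ≡ 741 (mod 1147)
487^9 ≡ 709 (mod 1147)
487^10 ≡ 36 (mod 1147)
487^12 ≡ 963 (mod 1147)
487^15 ≡ 216 (mod 1147)
487^18 ≡ 295 (mod 1147)
487^20 ≡ 149 (mod 1147)
487^24 ≡ 593 (mod 1147)
487^27 ≡ 401 (mod 1147)
487^30 ≡ 776 (mod 1147)
487^36 ≡ 1000 (mod 1147)
487^40 ≡ 408 (mod 1147)
487^45 ≡ 154 (mod 1147)
487^54 ≡ 221 (mod 1147)
487^60 ≡ 1 (mod 1147) ✓
Thus |⟨487⟩| = ord(487) = 60.
Index = |(Z/1147Z)^×| / |⟨487⟩| = 1080 / 60 = 18.

18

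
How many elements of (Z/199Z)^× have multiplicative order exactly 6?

2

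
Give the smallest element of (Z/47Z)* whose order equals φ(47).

5

φ(47) = 47 − 1 = 46 = 2 · 23.
Test candidates g = 2, 3, … against the prime factors q ∈ {2, 23} of φ(47): g is a generator iff g^(46/q) ≢ 1 for every such q.
g = 2: 2^23 ≡ 1 — hits 1, so not a primitive root.
g = 3: 3^23 ≡ 1 — hits 1, so not a primitive root.
g = 4: 4^23 ≡ 1 — hits 1, so not a primitive root.
g = 5: 5^23 ≡ 46; 5^2 ≡ 25 — none is 1, so 5 is a primitive root.
So 5 is the smallest generator of (Z/47Z)^×.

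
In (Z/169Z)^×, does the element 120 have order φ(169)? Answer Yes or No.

No

φ(169) = φ(13^2) = 13·(13−1) = 156 = 2^2 · 3 · 13.
Test 120^(156/q) mod 169 for each prime factor q of 156:
120^78 ≡ 1 (mod 169)  [q = 2: ≡ 1 ✗]
120^52 ≡ 146 (mod 169)  [q = 3: ≢ 1 ✓]
120^12 ≡ 66 (mod 169)  [q = 13: ≢ 1 ✓]
The check at q = 2 fails, so 120 generates a proper subgroup.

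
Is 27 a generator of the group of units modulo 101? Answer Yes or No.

Yes

φ(101) = 101 − 1 = 100 = 2^2 · 5^2.
Test 27^(100/q) mod 101 for each prime factor q of 100:
27^50 ≡ 100 (mod 101)  [q = 2: ≢ 1 ✓]
27^20 ≡ 36 (mod 101)  [q = 5: ≢ 1 ✓]
Every test exponent gives a nontrivial residue, hence 27 generates the full group.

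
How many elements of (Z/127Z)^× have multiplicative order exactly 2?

1

φ(127) = 127 − 1 = 126 = 2 · 3^2 · 7.
In a cyclic group of order 126, there are φ(d) elements of order d for each divisor d of 126, and zero for non-divisors.
2 | 126, and φ(2) = 2 − 1 = 1.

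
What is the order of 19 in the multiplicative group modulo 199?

18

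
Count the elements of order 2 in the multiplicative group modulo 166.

φ(166) = φ(2)·φ(83) = 1·82 = 82 = 2 · 41.
In a cyclic group of order 82, there are φ(d) elements of order d for each divisor d of 82, and zero for non-divisors.
2 | 82, and φ(2) = 2 − 1 = 1.

1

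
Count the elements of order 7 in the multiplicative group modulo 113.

6

φ(113) = 113 − 1 = 112 = 2^4 · 7.
(Z/113Z)^× is cyclic (|G| = 112); a cyclic group of order m has exactly φ(d) elements of each order d | m, and none otherwise.
7 | 112, and φ(7) = 7 − 1 = 6.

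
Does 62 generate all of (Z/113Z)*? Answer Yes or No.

No

φ(113) = 113 − 1 = 112 = 2^4 · 7.
62 is a primitive root mod 113 iff 62^(φ(113)/q) ≢ 1 for every prime q | φ(113), i.e. q ∈ {2, 7}.
62^56 ≡ 1 (mod 113)  [q = 2: ≡ 1 ✗]
62^16 ≡ 30 (mod 113)  [q = 7: ≢ 1 ✓]
62^56 ≡ 1 shows ord(62) | 56, strictly less than φ(113); not a primitive root.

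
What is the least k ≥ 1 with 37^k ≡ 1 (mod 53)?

The order of 37 must divide φ(53) = 53 − 1 = 52 = 2^2 · 13.
Divisors of 52: 1, 2, 4, 13, 26, 52.
Test each divisor d:
37^1 ≡ 37
37^2 ≡ 44
37^4 ≡ 28
37^13 ≡ 52
37^26 ≡ 1
Therefore the multiplicative order of 37 modulo 53 is 26.

26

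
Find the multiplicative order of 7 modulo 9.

3

The order of 7 must divide φ(9) = φ(3^2) = 3·(3−1) = 6 = 2 · 3.
Divisors of 6: 1, 2, 3, 6.
Evaluate successive powers at the divisors of 6:
7^1 ≡ 7 (mod 9)
7^2 ≡ 4 (mod 9)
7^3 ≡ 1 (mod 9) ✓
Hence ord(7) = 3.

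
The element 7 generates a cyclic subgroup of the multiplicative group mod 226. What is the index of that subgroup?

ord(7) | φ(226) = φ(2)·φ(113) = 1·112 = 112 = 2^4 · 7.
Divisors of 112: 1, 2, 4, 7, 8, 14, 16, 28, 56, 112.
Compute 7^d (mod 226) for the divisors d until we hit 1:
7^1 ≡ 7 (mod 226)
7^2 ≡ 49 (mod 226)
7^4 ≡ 141 (mod 226)
7^7 ≡ 225 (mod 226)
7^8 ≡ 219 (mod 226)
7^14 ≡ 1 (mod 226) ✓
Thus |⟨7⟩| = ord(7) = 14.
[(Z/226Z)^× : ⟨7⟩] = 112/14 = 8.

8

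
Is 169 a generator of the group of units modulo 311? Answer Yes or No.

φ(311) = 311 − 1 = 310 = 2 · 5 · 31.
An element g generates (Z/311Z)^× iff g^(310/q) ≢ 1 (mod 311) for each prime q ∈ {2, 5, 31}.
169^155 ≡ 1 (mod 311)  [q = 2: ≡ 1 ✗]
169^62 ≡ 1 (mod 311)  [q = 5: ≡ 1 ✗]
169^10 ≡ 15 (mod 311)  [q = 31: ≢ 1 ✓]
Since 169^155 ≡ 1, the order of 169 divides 155 < 310, so 169 is not a primitive root.

No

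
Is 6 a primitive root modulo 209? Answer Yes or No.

No

209 = 11 · 19 is a product of two distinct odd primes, so (Z/209Z)^× ≅ (Z/11Z)^× × (Z/19Z)^× is not cyclic.
No primitive root modulo 209 exists; in particular 6 is not one.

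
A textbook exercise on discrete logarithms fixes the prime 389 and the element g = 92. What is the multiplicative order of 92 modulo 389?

ord(92) | φ(389) = 389 − 1 = 388 = 2^2 · 97.
Divisors of 388: 1, 2, 4, 97, 194, 388.
Test each divisor d:
92^1 ≡ 92
92^2 ≡ 295
92^4 ≡ 278
92^97 ≡ 274
92^194 ≡ 388
92^388 ≡ 1
So ord_389(92) = 388.

388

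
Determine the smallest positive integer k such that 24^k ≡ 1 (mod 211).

105

ord(24) | φ(211) = 211 − 1 = 210 = 2 · 3 · 5 · 7.
Divisors of 210: 1, 2, 3, 5, 6, 7, 10, 14, 15, 21, 30, 35, 42, 70, 105, 210.
Compute 24^d (mod 211) for the divisors d until we hit 1:
24^1 ≡ 24
24^2 ≡ 154
24^3 ≡ 109
24^5 ≡ 117
24^6 ≡ 65
24^7 ≡ 83
24^10 ≡ 185
24^14 ≡ 137
24^15 ≡ 123
24^21 ≡ 188
24^30 ≡ 148
24^35 ≡ 14
24^42 ≡ 107
24^70 ≡ 196
24^105 ≡ 1
Therefore the multiplicative order of 24 modulo 211 is 105.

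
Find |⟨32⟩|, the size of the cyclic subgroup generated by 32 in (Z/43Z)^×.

14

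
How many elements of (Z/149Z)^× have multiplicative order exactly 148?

72

φ(149) = 149 − 1 = 148 = 2^2 · 37.
(Z/149Z)^× is cyclic (|G| = 148); a cyclic group of order m has exactly φ(d) elements of each order d | m, and none otherwise.
148 = 2^2 · 37 divides 148, and φ(148) = 72.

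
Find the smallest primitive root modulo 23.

φ(23) = 23 − 1 = 22 = 2 · 11.
Test candidates g = 2, 3, … against the prime factors q ∈ {2, 11} of φ(23): g is a generator iff g^(22/q) ≢ 1 for every such q.
g = 2: 2^11 ≡ 1 — hits 1, so not a primitive root.
g = 3: 3^11 ≡ 1 — hits 1, so not a primitive root.
g = 4: 4^11 ≡ 1 — hits 1, so not a primitive root.
g = 5: 5^11 ≡ 22; 5^2 ≡ 2 — none is 1, so 5 is a primitive root.
So 5 is the smallest generator of (Z/23Z)^×.

5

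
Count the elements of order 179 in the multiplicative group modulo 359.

178

φ(359) = 359 − 1 = 358 = 2 · 179.
In a cyclic group of order 358, there are φ(d) elements of order d for each divisor d of 358, and zero for non-divisors.
179 | 358, and φ(179) = 179 − 1 = 178.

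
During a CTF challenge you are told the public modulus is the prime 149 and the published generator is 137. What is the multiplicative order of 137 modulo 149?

148

ord(137) | φ(149) = 149 − 1 = 148 = 2^2 · 37.
Divisors of 148: 1, 2, 4, 37, 74, 148.
Compute 137^d (mod 149) for the divisors d until we hit 1:
137^1 ≡ 137 (mod 149)
137^2 ≡ 144 (mod 149)
137^4 ≡ 25 (mod 149)
137^37 ≡ 44 (mod 149)
137^74 ≡ 148 (mod 149)
137^148 ≡ 1 (mod 149) ✓
Therefore the multiplicative order of 137 modulo 149 is 148.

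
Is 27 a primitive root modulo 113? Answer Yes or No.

Yes

φ(113) = 113 − 1 = 112 = 2^4 · 7.
27 is a primitive root mod 113 iff 27^(φ(113)/q) ≢ 1 for every prime q | φ(113), i.e. q ∈ {2, 7}.
27^56 ≡ 112 (mod 113)  [q = 2: ≢ 1 ✓]
27^16 ≡ 16 (mod 113)  [q = 7: ≢ 1 ✓]
None equal 1, so ord_113(27) = 112: 27 is a primitive root.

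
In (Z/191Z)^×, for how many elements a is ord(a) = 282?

φ(191) = 191 − 1 = 190 = 2 · 5 · 19.
Since (Z/191Z)^× is cyclic of order 190, the number of elements of order d is φ(d) when d | 190 and 0 otherwise.
Here 190 is not a multiple of 282, so there are no elements of order 282.

0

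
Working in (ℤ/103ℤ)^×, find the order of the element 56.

3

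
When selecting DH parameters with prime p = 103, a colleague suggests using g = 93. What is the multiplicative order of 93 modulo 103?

17

Since 93 ∈ (Z/103Z)^×, its order divides φ(103) = 103 − 1 = 102 = 2 · 3 · 17.
Divisors of 102: 1, 2, 3, 6, 17, 34, 51, 102.
Test each divisor d:
93^1 ≡ 93 (mod 103)
93^2 ≡ 100 (mod 103)
93^3 ≡ 30 (mod 103)
93^6 ≡ 76 (mod 103)
93^17 ≡ 1 (mod 103) ✓
So ord_103(93) = 17.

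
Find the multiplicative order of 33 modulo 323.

Since 33 ∈ (Z/323Z)^×, its order divides φ(323) = φ(17·19) = (17−1)·(19−1) = 16·18 = 288 = 2^5 · 3^2.
Divisors of 288: 1, 2, 3, 4, 6, 8, 9, 12, 16, 18, 24, 32, 36, 48, 72, 96, 144, 288.
Compute 33^d (mod 323) for the divisors d until we hit 1:
33^1 ≡ 33 (mod 323)
33^2 ≡ 120 (mod 323)
33^3 ≡ 84 (mod 323)
33^4 ≡ 188 (mod 323)
33^6 ≡ 273 (mod 323)
33^8 ≡ 137 (mod 323)
33^9 ≡ 322 (mod 323)
33^12 ≡ 239 (mod 323)
33^16 ≡ 35 (mod 323)
33^18 ≡ 1 (mod 323) ✓
So ord_323(33) = 18.

18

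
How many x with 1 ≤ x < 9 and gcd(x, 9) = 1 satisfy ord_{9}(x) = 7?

0

φ(9) = φ(3^2) = 3·(3−1) = 6 = 2 · 3.
(Z/9Z)^× is cyclic (|G| = 6); a cyclic group of order m has exactly φ(d) elements of each order d | m, and none otherwise.
Here 6 is not a multiple of 7, so there are no elements of order 7.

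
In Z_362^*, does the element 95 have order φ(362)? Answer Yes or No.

No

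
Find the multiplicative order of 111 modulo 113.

By Lagrange's theorem, ord_113(111) divides φ(113) = 113 − 1 = 112 = 2^4 · 7.
Divisors of 112: 1, 2, 4, 7, 8, 14, 16, 28, 56, 112.
Check 111^d mod 113 for each divisor in increasing order:
111^1 ≡ 111
111^2 ≡ 4
111^4 ≡ 16
111^7 ≡ 98
111^8 ≡ 30
111^14 ≡ 112
111^16 ≡ 109
111^28 ≡ 1
Therefore the multiplicative order of 111 modulo 113 is 28.

28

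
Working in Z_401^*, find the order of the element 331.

25

ord(331) | φ(401) = 401 − 1 = 400 = 2^4 · 5^2.
Divisors of 400: 1, 2, 4, 5, 8, 10, 16, 20, 25, 40, 50, 80, 100, 200, 400.
Test each divisor d:
331^1 ≡ 331
331^2 ≡ 88
331^4 ≡ 125
331^5 ≡ 72
331^8 ≡ 387
331^10 ≡ 372
331^16 ≡ 196
331^20 ≡ 39
331^25 ≡ 1
Hence ord(331) = 25.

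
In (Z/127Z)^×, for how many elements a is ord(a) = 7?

6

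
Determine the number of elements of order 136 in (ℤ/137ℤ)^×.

64

φ(137) = 137 − 1 = 136 = 2^3 · 17.
(Z/137Z)^× is cyclic (|G| = 136); a cyclic group of order m has exactly φ(d) elements of each order d | m, and none otherwise.
136 = 2^3 · 17 divides 136, and φ(136) = 64.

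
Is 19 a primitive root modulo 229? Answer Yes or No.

φ(229) = 229 − 1 = 228 = 2^2 · 3 · 19.
Test 19^(228/q) mod 229 for each prime factor q of 228:
19^114 ≡ 1 (mod 229)  [q = 2: ≡ 1 ✗]
19^76 ≡ 94 (mod 229)  [q = 3: ≢ 1 ✓]
19^12 ≡ 214 (mod 229)  [q = 19: ≢ 1 ✓]
The check at q = 2 fails, so 19 generates a proper subgroup.

No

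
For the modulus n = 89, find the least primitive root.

3

φ(89) = 89 − 1 = 88 = 2^3 · 11.
g is a primitive root iff g^(88/q) ≢ 1 (mod 89) for each prime q ∈ {2, 11}.
g = 2: 2^44 ≡ 1 — hits 1, so not a primitive root.
g = 3: 3^44 ≡ 88; 3^8 ≡ 64 — none is 1, so 3 is a primitive root.
The smallest primitive root modulo 89 is 3.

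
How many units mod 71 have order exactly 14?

6

φ(71) = 71 − 1 = 70 = 2 · 5 · 7.
In a cyclic group of order 70, there are φ(d) elements of order d for each divisor d of 70, and zero for non-divisors.
14 = 2 · 7 divides 70, and φ(14) = 6.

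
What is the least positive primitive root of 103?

5

φ(103) = 103 − 1 = 102 = 2 · 3 · 17.
Test candidates g = 2, 3, … against the prime factors q ∈ {2, 3, 17} of φ(103): g is a generator iff g^(102/q) ≢ 1 for every such q.
g = 2: 2^51 ≡ 1 — hits 1, so not a primitive root.
g = 3: 3^51 ≡ 102; 3^34 ≡ 1 — hits 1, so not a primitive root.
g = 4: 4^51 ≡ 1 — hits 1, so not a primitive root.
g = 5: 5^51 ≡ 102; 5^34 ≡ 56; 5^6 ≡ 72 — none is 1, so 5 is a primitive root.
Hence the least primitive root of 103 is 5.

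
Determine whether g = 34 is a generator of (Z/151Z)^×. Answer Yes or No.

No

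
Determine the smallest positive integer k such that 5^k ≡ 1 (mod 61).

30

Since 5 ∈ (Z/61Z)^×, its order divides φ(61) = 61 − 1 = 60 = 2^2 · 3 · 5.
Divisors of 60: 1, 2, 3, 4, 5, 6, 10, 12, 15, 20, 30, 60.
Test each divisor d:
5^1 ≡ 5 (mod 61)
5^2 ≡ 25 (mod 61)
5^3 ≡ 3 (mod 61)
5^4 ≡ 15 (mod 61)
5^5 ≡ 14 (mod 61)
5^6 ≡ 9 (mod 61)
5^10 ≡ 13 (mod 61)
5^12 ≡ 20 (mod 61)
5^15 ≡ 60 (mod 61)
5^20 ≡ 47 (mod 61)
5^30 ≡ 1 (mod 61) ✓
Therefore the multiplicative order of 5 modulo 61 is 30.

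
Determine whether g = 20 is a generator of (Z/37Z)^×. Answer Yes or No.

Yes

φ(37) = 37 − 1 = 36 = 2^2 · 3^2.
It suffices to check that the order of 20 is not a proper divisor of 36: compute 20^(36/q) for q ∈ {2, 3}.
20^18 ≡ 36 (mod 37)  [q = 2: ≢ 1 ✓]
20^12 ≡ 26 (mod 37)  [q = 3: ≢ 1 ✓]
Every test exponent gives a nontrivial residue, hence 20 generates the full group.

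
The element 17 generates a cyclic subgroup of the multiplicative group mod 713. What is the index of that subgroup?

ord(17) | φ(713) = φ(23·31) = (23−1)·(31−1) = 22·30 = 660 = 2^2 · 3 · 5 · 11.
Divisors of 660: 1, 2, 3, 4, 5, 6, 10, 11, 12, 15, 20, 22, 30, 33, 44, 55, 60, 66, 110, 132, 165, 220, 330, 660.
Compute 17^d (mod 713) for the divisors d until we hit 1:
17^1 ≡ 17 (mod 713)
17^2 ≡ 289 (mod 713)
17^3 ≡ 635 (mod 713)
17^4 ≡ 100 (mod 713)
17^5 ≡ 274 (mod 713)
17^6 ≡ 380 (mod 713)
17^10 ≡ 211 (mod 713)
17^11 ≡ 22 (mod 713)
17^12 ≡ 374 (mod 713)
17^15 ≡ 61 (mod 713)
17^20 ≡ 315 (mod 713)
17^22 ≡ 484 (mod 713)
17^30 ≡ 156 (mod 713)
17^33 ≡ 666 (mod 713)
17^44 ≡ 392 (mod 713)
17^55 ≡ 68 (mod 713)
17^60 ≡ 94 (mod 713)
17^66 ≡ 70 (mod 713)
17^110 ≡ 346 (mod 713)
17^132 ≡ 622 (mod 713)
17^165 ≡ 712 (mod 713)
17^220 ≡ 645 (mod 713)
17^330 ≡ 1 (mod 713) ✓
The order of 17 is 330, so the subgroup it generates has 330 elements.
[(Z/713Z)^× : ⟨17⟩] = 660/330 = 2.

2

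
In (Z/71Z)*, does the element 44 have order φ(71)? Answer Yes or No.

Yes

φ(71) = 71 − 1 = 70 = 2 · 5 · 7.
Test 44^(70/q) mod 71 for each prime factor q of 70:
44^35 ≡ 70 (mod 71)  [q = 2: ≢ 1 ✓]
44^14 ≡ 57 (mod 71)  [q = 5: ≢ 1 ✓]
44^10 ≡ 45 (mod 71)  [q = 7: ≢ 1 ✓]
None equal 1, so ord_71(44) = 70: 44 is a primitive root.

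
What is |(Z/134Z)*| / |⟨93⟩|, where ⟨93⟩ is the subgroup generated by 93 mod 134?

2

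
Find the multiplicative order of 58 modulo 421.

The order of 58 must divide φ(421) = 421 − 1 = 420 = 2^2 · 3 · 5 · 7.
Divisors of 420: 1, 2, 3, 4, 5, 6, 7, 10, 12, 14, 15, 20, 21, 28, 30, 35, 42, 60, 70, 84, 105, 140, 210, 420.
Check 58^d mod 421 for each divisor in increasing order:
58^1 ≡ 58 (mod 421)
58^2 ≡ 417 (mod 421)
58^3 ≡ 189 (mod 421)
58^4 ≡ 16 (mod 421)
58^5 ≡ 86 (mod 421)
58^6 ≡ 357 (mod 421)
58^7 ≡ 77 (mod 421)
58^10 ≡ 239 (mod 421)
58^12 ≡ 307 (mod 421)
58^14 ≡ 35 (mod 421)
58^15 ≡ 346 (mod 421)
58^20 ≡ 286 (mod 421)
58^21 ≡ 169 (mod 421)
58^28 ≡ 383 (mod 421)
58^30 ≡ 152 (mod 421)
58^35 ≡ 21 (mod 421)
58^42 ≡ 354 (mod 421)
58^60 ≡ 370 (mod 421)
58^70 ≡ 20 (mod 421)
58^84 ≡ 279 (mod 421)
58^105 ≡ 420 (mod 421)
58^140 ≡ 400 (mod 421)
58^210 ≡ 1 (mod 421) ✓
The smallest such exponent is 210, so the order of 58 is 210.

210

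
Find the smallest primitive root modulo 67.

2

φ(67) = 67 − 1 = 66 = 2 · 3 · 11.
g is a primitive root iff g^(66/q) ≢ 1 (mod 67) for each prime q ∈ {2, 3, 11}.
g = 2: 2^33 ≡ 66; 2^22 ≡ 37; 2^6 ≡ 64 — none is 1, so 2 is a primitive root.
The smallest primitive root modulo 67 is 2.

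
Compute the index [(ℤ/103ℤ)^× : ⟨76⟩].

6

By Lagrange's theorem, ord_103(76) divides φ(103) = 103 − 1 = 102 = 2 · 3 · 17.
Divisors of 102: 1, 2, 3, 6, 17, 34, 51, 102.
Test each divisor d:
76^1 ≡ 76
76^2 ≡ 8
76^3 ≡ 93
76^6 ≡ 100
76^17 ≡ 1
The order of 76 is 17, so the subgroup it generates has 17 elements.
[(Z/103Z)^× : ⟨76⟩] = 102/17 = 6.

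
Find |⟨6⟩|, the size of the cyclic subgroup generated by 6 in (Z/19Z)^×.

9

ord(6) | φ(19) = 19 − 1 = 18 = 2 · 3^2.
Divisors of 18: 1, 2, 3, 6, 9, 18.
Check 6^d mod 19 for each divisor in increasing order:
6^1 ≡ 6 (mod 19)
6^2 ≡ 17 (mod 19)
6^3 ≡ 7 (mod 19)
6^6 ≡ 11 (mod 19)
6^9 ≡ 1 (mod 19) ✓
The smallest such exponent is 9, so the order of 6 is 9.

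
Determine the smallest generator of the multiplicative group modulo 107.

2

φ(107) = 107 − 1 = 106 = 2 · 53.
Test candidates g = 2, 3, … against the prime factors q ∈ {2, 53} of φ(107): g is a generator iff g^(106/q) ≢ 1 for every such q.
g = 2: 2^53 ≡ 106; 2^2 ≡ 4 — none is 1, so 2 is a primitive root.
The smallest primitive root modulo 107 is 2.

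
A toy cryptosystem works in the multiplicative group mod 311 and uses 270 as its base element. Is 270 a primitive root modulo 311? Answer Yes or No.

No

φ(311) = 311 − 1 = 310 = 2 · 5 · 31.
It suffices to check that the order of 270 is not a proper divisor of 310: compute 270^(310/q) for q ∈ {2, 5, 31}.
270^155 ≡ 1 (mod 311)  [q = 2: ≡ 1 ✗]
270^62 ≡ 1 (mod 311)  [q = 5: ≡ 1 ✗]
270^10 ≡ 49 (mod 311)  [q = 31: ≢ 1 ✓]
Since 270^155 ≡ 1, the order of 270 divides 155 < 310, so 270 is not a primitive root.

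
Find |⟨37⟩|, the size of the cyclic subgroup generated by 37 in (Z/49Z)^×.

21

The order of 37 must divide φ(49) = φ(7^2) = 7·(7−1) = 42 = 2 · 3 · 7.
Divisors of 42: 1, 2, 3, 6, 7, 14, 21, 42.
Compute 37^d (mod 49) for the divisors d until we hit 1:
37^1 ≡ 37 (mod 49)
37^2 ≡ 46 (mod 49)
37^3 ≡ 36 (mod 49)
37^6 ≡ 22 (mod 49)
37^7 ≡ 30 (mod 49)
37^14 ≡ 18 (mod 49)
37^21 ≡ 1 (mod 49) ✓
Therefore the multiplicative order of 37 modulo 49 is 21.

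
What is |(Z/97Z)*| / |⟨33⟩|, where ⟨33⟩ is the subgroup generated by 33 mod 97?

12

The order of 33 must divide φ(97) = 97 − 1 = 96 = 2^5 · 3.
Divisors of 96: 1, 2, 3, 4, 6, 8, 12, 16, 24, 32, 48, 96.
Compute 33^d (mod 97) for the divisors d until we hit 1:
33^1 ≡ 33
33^2 ≡ 22
33^3 ≡ 47
33^4 ≡ 96
33^6 ≡ 75
33^8 ≡ 1
Thus |⟨33⟩| = ord(33) = 8.
Index = |(Z/97Z)^×| / |⟨33⟩| = 96 / 8 = 12.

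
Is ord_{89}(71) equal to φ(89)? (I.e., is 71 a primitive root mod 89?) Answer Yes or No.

φ(89) = 89 − 1 = 88 = 2^3 · 11.
71 is a primitive root mod 89 iff 71^(φ(89)/q) ≢ 1 for every prime q | φ(89), i.e. q ∈ {2, 11}.
71^44 ≡ 1 (mod 89)  [q = 2: ≡ 1 ✗]
71^8 ≡ 67 (mod 89)  [q = 11: ≢ 1 ✓]
The check at q = 2 fails, so 71 generates a proper subgroup.

No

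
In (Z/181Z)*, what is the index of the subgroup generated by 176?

6

ord(176) | φ(181) = 181 − 1 = 180 = 2^2 · 3^2 · 5.
Divisors of 180: 1, 2, 3, 4, 5, 6, 9, 10, 12, 15, 18, 20, 30, 36, 45, 60, 90, 180.
Compute 176^d (mod 181) for the divisors d until we hit 1:
176^1 ≡ 176 (mod 181)
176^2 ≡ 25 (mod 181)
176^3 ≡ 56 (mod 181)
176^4 ≡ 82 (mod 181)
176^5 ≡ 133 (mod 181)
176^6 ≡ 59 (mod 181)
176^9 ≡ 46 (mod 181)
176^10 ≡ 132 (mod 181)
176^12 ≡ 42 (mod 181)
176^15 ≡ 180 (mod 181)
176^18 ≡ 125 (mod 181)
176^20 ≡ 48 (mod 181)
176^30 ≡ 1 (mod 181) ✓
So ord_181(176) = 30, hence |⟨176⟩| = 30.
[(Z/181Z)^× : ⟨176⟩] = 180/30 = 6.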